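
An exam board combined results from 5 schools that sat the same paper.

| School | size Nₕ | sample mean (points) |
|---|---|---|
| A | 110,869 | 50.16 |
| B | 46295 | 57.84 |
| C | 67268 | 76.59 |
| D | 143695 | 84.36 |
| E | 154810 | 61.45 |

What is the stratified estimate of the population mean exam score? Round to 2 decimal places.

N = 522937; weights Wₕ = Nₕ/N = (0.2120, 0.0885, 0.1286, 0.2748, 0.2960).
x̄_st = Σ Wₕ·x̄ₕ = 0.2120·50.16 + 0.0885·57.84 + 0.1286·76.59 + 0.2748·84.36 + 0.2960·61.45 ≈ 66.9796...
→ 66.98.

66.98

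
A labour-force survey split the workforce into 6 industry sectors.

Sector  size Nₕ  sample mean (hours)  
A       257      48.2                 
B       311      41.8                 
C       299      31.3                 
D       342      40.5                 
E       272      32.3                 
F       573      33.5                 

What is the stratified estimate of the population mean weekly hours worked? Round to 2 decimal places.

37.28

N = 2054; weights Wₕ = Nₕ/N = (0.1251, 0.1514, 0.1456, 0.1665, 0.1324, 0.2790).
x̄_st = Σ Wₕ·x̄ₕ = 0.1251·48.2 + 0.1514·41.8 + 0.1456·31.3 + 0.1665·40.5 + 0.1324·32.3 + 0.2790·33.5 ≈ 37.2824...
→ 37.28.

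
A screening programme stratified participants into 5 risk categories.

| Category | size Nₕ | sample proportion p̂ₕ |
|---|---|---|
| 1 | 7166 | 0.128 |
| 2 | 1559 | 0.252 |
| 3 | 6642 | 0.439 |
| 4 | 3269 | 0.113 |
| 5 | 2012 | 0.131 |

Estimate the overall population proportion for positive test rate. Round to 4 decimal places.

0.2353

N = 7166 + 1559 + 6642 + 3269 + 2012 = 20648.
Overall proportion = Σ (Nₕ/N)·p̂ₕ.
Σ Nₕp̂ₕ = 917.248 + 392.868 + 2915.838 + 369.397 + 263.572 = 4858.923.
4858.923 / 20648 = 0.235322... → 0.2353.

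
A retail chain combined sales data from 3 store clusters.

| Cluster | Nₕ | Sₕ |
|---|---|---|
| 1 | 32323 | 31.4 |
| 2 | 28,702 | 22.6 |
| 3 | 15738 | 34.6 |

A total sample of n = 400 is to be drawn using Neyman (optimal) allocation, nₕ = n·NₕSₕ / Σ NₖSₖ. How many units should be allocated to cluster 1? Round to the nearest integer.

1: NₕSₕ = 32323·31.4 = 1014942.2
2: NₕSₕ = 28702·22.6 = 648665.2
3: NₕSₕ = 15738·34.6 = 544534.8
Σ NₕSₕ = 2208142.2.
n_1 = 400·1014942.2/2208142.2 = 183.854... → 184.

184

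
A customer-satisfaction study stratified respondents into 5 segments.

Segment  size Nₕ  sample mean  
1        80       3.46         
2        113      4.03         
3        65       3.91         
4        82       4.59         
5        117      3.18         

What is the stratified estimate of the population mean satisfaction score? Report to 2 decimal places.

3.80

N = 80 + 113 + 65 + 82 + 117 = 457.
The stratified mean weights each stratum mean by its population share Nₕ/N.
Σ Nₕx̄ₕ = 80·3.46 + 113·4.03 + 65·3.91 + 82·4.59 + 117·3.18 = 276.8 + 455.39 + 254.15 + 376.38 + 372.06 = 1734.78.
Divide by N: 1734.78 / 457 = 3.7960... → 3.80.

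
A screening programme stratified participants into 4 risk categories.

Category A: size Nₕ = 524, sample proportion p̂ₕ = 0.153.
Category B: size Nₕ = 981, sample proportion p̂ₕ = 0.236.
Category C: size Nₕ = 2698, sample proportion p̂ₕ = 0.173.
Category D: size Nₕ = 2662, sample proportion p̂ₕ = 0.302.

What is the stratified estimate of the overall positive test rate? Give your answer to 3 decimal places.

N = 524 + 981 + 2698 + 2662 = 6865.
Overall proportion = Σ (Nₕ/N)·p̂ₕ.
Σ Nₕp̂ₕ = 80.172 + 231.516 + 466.754 + 803.924 = 1582.366.
1582.366 / 6865 = 0.23050... → 0.230.

0.230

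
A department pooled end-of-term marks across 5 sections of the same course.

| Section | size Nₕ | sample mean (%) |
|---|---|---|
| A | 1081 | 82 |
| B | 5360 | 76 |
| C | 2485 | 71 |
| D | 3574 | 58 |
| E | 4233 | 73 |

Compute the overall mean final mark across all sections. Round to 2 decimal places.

N = 16733; weights Wₕ = Nₕ/N = (0.0646, 0.3203, 0.1485, 0.2136, 0.2530).
x̄_st = Σ Wₕ·x̄ₕ = 0.0646·82 + 0.3203·76 + 0.1485·71 + 0.2136·58 + 0.2530·73 ≈ 71.0415...
→ 71.04.

71.04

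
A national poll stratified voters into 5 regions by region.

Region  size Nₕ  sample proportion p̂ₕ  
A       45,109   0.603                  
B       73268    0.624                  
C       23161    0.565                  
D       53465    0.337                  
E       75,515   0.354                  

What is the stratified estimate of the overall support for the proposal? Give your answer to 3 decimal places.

0.483

Wₕ = Nₕ/N with N = 270518: 0.1668, 0.2708, 0.0856, 0.1976, 0.2791.
p̂_st = 0.1668·0.603 + 0.2708·0.624 + 0.0856·0.565 + 0.1976·0.337 + 0.2791·0.354 ≈ 0.48335... → 0.483.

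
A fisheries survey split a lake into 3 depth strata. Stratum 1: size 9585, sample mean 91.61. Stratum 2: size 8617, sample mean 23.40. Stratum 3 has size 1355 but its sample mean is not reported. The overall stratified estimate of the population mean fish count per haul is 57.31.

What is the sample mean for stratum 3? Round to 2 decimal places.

Σ Nₕx̄ₕ = N·μ, so 1355·x̄_3 = 19557·57.31 − (9585·91.61 + 8617·23.40).
= 1120811.67 − 1079719.65 = 41092.02.
x̄_3 = 41092.02 / 1355 = 30.3262... → 30.33.

30.33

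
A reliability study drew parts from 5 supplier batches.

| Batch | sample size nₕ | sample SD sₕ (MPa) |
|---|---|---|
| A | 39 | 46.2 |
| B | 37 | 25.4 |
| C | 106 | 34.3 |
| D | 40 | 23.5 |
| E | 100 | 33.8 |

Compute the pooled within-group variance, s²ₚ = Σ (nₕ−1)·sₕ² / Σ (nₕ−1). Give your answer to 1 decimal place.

1143.5

A: (39−1)·46.2² = 38·2134.44 = 81108.72
B: (37−1)·25.4² = 36·645.16 = 23225.76
C: (106−1)·34.3² = 105·1176.49 = 123531.45
D: (40−1)·23.5² = 39·552.25 = 21537.75
E: (100−1)·33.8² = 99·1142.44 = 113101.56
Numerator = 362505.24; denominator = Σ(nₕ−1) = 317.
s²ₚ = 362505.24/317 = 1143.550... → 1143.5.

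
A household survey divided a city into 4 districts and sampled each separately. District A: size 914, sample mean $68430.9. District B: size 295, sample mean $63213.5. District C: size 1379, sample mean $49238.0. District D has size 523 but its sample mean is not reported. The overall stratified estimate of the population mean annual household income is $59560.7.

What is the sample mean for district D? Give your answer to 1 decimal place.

69216.7

N = 914 + 295 + 1379 + 523 = 3111.
Overall total = μ·N = 59560.7·3111 = 185293337.7.
Subtract the known strata: 914·68430.9 + 295·63213.5 + 1379·49238.0 = 149093027.1.
Remaining total for district D: 185293337.7 − 149093027.1 = 36200310.6.
Divide by its size: 36200310.6 / 523 = 69216.655... → 69216.7.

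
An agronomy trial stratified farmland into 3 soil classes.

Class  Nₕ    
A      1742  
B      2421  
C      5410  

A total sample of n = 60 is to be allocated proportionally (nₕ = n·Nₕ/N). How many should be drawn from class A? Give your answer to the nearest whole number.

11

N = 1742 + 2421 + 5410 = 9573.
n_A = 60·1742/9573 = 10.918... → 11.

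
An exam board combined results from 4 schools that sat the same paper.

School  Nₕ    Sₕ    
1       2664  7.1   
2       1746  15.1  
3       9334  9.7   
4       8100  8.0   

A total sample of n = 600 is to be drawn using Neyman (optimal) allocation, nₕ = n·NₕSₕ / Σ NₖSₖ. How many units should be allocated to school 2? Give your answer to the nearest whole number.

Σ NₕSₕ = 2664·7.1 + 1746·15.1 + 9334·9.7 + 8100·8.0 = 200618.8.
Share for 2: 26364.6/200618.8 = 0.13142.
n_2 = 600 × 0.13142 = 78.850... → 79.

79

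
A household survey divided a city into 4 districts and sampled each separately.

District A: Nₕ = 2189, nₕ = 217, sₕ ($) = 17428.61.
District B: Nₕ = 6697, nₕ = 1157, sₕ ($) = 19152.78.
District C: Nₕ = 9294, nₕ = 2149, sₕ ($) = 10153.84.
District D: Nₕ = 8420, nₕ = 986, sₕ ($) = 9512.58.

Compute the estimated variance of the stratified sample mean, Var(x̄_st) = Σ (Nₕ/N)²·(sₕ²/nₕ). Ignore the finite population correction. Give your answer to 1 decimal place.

N = 26600. Term for each stratum: Wₕ²sₕ²/nₕ.
Var(x̄_st) = 9479.6875 + 20096.8322 + 5856.8794 + 9195.6120 = 44629.0110 → 44629.0.

44629.0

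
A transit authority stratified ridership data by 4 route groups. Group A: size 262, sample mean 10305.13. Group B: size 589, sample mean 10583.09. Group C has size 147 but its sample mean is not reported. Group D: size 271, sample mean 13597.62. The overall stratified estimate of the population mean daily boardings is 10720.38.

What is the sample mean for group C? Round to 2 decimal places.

Σ Nₕx̄ₕ = N·μ, so 147·x̄_C = 1269·10720.38 − (262·10305.13 + 589·10583.09 + 271·13597.62).
= 13604162.22 − 12618339.09 = 985823.13.
x̄_C = 985823.13 / 147 = 6706.2798... → 6706.28.

6706.28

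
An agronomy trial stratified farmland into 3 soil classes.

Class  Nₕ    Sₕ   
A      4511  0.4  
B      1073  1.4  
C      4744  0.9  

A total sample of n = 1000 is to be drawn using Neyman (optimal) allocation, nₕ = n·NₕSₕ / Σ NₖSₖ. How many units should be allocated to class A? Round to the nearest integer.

238

Σ NₕSₕ = 4511·0.4 + 1073·1.4 + 4744·0.9 = 7576.2.
Share for A: 1804.4/7576.2 = 0.23817.
n_A = 1000 × 0.23817 = 238.167... → 238.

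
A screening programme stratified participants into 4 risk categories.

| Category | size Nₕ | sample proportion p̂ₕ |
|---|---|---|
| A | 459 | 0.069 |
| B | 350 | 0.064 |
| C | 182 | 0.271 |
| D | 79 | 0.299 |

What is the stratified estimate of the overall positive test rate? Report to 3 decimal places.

Wₕ = Nₕ/N with N = 1070: 0.4290, 0.3271, 0.1701, 0.0738.
p̂_st = 0.4290·0.069 + 0.3271·0.064 + 0.1701·0.271 + 0.0738·0.299 ≈ 0.11870... → 0.119.

0.119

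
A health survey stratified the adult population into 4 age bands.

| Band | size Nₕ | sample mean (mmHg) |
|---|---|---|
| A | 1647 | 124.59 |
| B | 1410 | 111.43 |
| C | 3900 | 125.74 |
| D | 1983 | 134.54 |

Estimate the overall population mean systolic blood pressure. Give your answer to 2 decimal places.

N = 1647 + 1410 + 3900 + 1983 = 8940.
Overall mean = Σ (Nₕ/N)·x̄ₕ — weight by population share, not a simple average.
Σ Nₕx̄ₕ = 1647·124.59 + 1410·111.43 + 3900·125.74 + 1983·134.54 = 205199.73 + 157116.3 + 490386 + 266792.82 = 1119494.85.
Divide by N: 1119494.85 / 8940 = 125.2231... → 125.22.

125.22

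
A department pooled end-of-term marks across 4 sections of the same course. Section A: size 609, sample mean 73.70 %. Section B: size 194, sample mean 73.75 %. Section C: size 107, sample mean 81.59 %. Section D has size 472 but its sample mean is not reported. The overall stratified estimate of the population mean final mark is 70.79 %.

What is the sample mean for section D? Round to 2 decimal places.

63.37

N = 609 + 194 + 107 + 472 = 1382.
Overall total = μ·N = 70.79·1382 = 97831.78.
Subtract the known strata: 609·73.70 + 194·73.75 + 107·81.59 = 67920.93.
Remaining total for section D: 97831.78 − 67920.93 = 29910.85.
Divide by its size: 29910.85 / 472 = 63.3704... → 63.37.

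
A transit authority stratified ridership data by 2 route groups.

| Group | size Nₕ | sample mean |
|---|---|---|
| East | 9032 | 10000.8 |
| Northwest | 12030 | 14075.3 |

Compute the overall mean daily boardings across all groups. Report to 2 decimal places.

12328.04

N = 21062; weights Wₕ = Nₕ/N = (0.4288, 0.5712).
x̄_st = Σ Wₕ·x̄ₕ = 0.4288·10000.8 + 0.5712·14075.3 ≈ 12328.0355...
→ 12328.04.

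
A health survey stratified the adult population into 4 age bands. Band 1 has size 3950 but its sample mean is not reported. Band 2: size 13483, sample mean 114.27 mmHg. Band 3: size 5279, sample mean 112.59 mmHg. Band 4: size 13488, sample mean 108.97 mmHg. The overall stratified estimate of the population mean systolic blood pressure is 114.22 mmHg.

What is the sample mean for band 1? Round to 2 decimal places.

Σ Nₕx̄ₕ = N·μ, so 3950·x̄_1 = 36200·114.22 − (13483·114.27 + 5279·112.59 + 13488·108.97).
= 4134764 − 3604852.38 = 529911.62.
x̄_1 = 529911.62 / 3950 = 134.1548... → 134.15.

134.15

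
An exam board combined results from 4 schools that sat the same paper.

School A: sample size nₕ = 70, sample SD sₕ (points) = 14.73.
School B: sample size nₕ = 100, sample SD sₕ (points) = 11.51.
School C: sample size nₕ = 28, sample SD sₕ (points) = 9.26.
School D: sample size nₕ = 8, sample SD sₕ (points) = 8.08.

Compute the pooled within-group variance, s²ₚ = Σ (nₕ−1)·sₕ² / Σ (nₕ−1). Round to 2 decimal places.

152.77

A: (70−1)·14.73² = 69·216.9729 = 14971.1301
B: (100−1)·11.51² = 99·132.4801 = 13115.5299
C: (28−1)·9.26² = 27·85.7476 = 2315.1852
D: (8−1)·8.08² = 7·65.2864 = 457.0048
Numerator = 30858.85; denominator = Σ(nₕ−1) = 202.
s²ₚ = 30858.85/202 = 152.7666... → 152.77.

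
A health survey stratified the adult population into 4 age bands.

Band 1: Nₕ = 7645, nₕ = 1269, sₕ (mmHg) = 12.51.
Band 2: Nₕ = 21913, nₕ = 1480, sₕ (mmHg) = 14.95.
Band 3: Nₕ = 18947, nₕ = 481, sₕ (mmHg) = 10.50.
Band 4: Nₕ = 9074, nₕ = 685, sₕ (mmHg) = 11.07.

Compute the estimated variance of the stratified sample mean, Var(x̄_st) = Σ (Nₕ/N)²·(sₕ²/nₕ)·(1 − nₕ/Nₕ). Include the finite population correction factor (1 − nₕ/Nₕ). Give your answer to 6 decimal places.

N = 57579; Wₕ = Nₕ/N.
band 1: (7645/57579)²·12.51²/1269·(1 − 1269/7645) = 0.001813220
band 2: (21913/57579)²·14.95²/1480·(1 − 1480/21913) = 0.020395127
band 3: (18947/57579)²·10.50²/481·(1 − 481/18947) = 0.024189037
band 4: (9074/57579)²·11.07²/685·(1 − 685/9074) = 0.004107574
Sum = 0.050504958 → 0.050505.

0.050505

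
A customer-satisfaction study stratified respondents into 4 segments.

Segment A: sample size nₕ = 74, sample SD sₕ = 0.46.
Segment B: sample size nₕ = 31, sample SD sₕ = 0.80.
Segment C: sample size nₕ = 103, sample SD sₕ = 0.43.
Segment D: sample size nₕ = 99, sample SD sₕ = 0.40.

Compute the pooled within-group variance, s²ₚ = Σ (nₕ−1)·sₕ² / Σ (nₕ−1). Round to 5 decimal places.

0.22834

A: (74−1)·0.46² = 73·0.2116 = 15.4468
B: (31−1)·0.80² = 30·0.64 = 19.2
C: (103−1)·0.43² = 102·0.1849 = 18.8598
D: (99−1)·0.40² = 98·0.16 = 15.68
Numerator = 69.1866; denominator = Σ(nₕ−1) = 303.
s²ₚ = 69.1866/303 = 0.2283386... → 0.22834.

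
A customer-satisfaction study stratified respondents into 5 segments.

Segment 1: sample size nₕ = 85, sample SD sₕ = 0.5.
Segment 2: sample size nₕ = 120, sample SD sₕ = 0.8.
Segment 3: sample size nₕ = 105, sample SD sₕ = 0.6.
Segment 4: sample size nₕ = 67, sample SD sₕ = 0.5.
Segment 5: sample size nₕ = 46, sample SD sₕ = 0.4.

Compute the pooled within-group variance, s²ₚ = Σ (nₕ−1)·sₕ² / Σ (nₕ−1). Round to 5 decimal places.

1: (85−1)·0.5² = 84·0.25 = 21
2: (120−1)·0.8² = 119·0.64 = 76.16
3: (105−1)·0.6² = 104·0.36 = 37.44
4: (67−1)·0.5² = 66·0.25 = 16.5
5: (46−1)·0.4² = 45·0.16 = 7.2
Numerator = 158.3; denominator = Σ(nₕ−1) = 418.
s²ₚ = 158.3/418 = 0.3787081... → 0.37871.

0.37871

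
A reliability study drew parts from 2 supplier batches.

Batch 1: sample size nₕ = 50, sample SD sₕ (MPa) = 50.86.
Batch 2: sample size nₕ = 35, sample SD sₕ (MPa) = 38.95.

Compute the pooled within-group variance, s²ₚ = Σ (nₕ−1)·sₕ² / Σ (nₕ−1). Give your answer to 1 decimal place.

2148.6

1: (50−1)·50.86² = 49·2586.7396 = 126750.2404
2: (35−1)·38.95² = 34·1517.1025 = 51581.485
Numerator = 178331.7254; denominator = Σ(nₕ−1) = 83.
s²ₚ = 178331.7254/83 = 2148.575... → 2148.6.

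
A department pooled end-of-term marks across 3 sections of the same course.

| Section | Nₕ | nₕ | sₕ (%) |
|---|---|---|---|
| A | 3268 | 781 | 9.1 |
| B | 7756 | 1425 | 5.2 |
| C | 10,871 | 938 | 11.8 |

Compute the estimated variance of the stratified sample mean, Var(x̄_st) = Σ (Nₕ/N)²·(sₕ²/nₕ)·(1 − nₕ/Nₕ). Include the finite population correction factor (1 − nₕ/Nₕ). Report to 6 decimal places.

0.037178

N = 21895. Term for each stratum: Wₕ²sₕ²/nₕ·(1−nₕ/Nₕ).
Var(x̄_st) = 0.001797627 + 0.001943623 + 0.033436531 = 0.037177781 → 0.037178.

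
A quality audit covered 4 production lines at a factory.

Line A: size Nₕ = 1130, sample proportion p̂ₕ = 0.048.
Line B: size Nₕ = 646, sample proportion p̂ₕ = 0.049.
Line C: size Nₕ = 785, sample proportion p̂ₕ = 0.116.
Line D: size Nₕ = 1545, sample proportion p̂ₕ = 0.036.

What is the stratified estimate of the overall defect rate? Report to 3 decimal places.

0.057

N = 1130 + 646 + 785 + 1545 = 4106.
Overall proportion = Σ (Nₕ/N)·p̂ₕ.
Σ Nₕp̂ₕ = 54.24 + 31.654 + 91.06 + 55.62 = 232.574.
232.574 / 4106 = 0.05664... → 0.057.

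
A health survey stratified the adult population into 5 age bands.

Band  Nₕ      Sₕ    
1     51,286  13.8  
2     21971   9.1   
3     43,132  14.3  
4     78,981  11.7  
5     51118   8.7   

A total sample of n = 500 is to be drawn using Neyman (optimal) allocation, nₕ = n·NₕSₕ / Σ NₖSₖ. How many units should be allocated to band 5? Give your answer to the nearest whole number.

Σ NₕSₕ = 51286·13.8 + 21971·9.1 + 43132·14.3 + 78981·11.7 + 51118·8.7 = 2893274.8.
Share for 5: 444726.6/2893274.8 = 0.15371.
n_5 = 500 × 0.15371 = 76.855... → 77.

77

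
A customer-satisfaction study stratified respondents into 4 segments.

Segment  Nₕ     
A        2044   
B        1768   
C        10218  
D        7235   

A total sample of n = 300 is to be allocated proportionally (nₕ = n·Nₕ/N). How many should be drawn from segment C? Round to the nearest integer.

144

N = 2044 + 1768 + 10218 + 7235 = 21265.
n_C = 300·10218/21265 = 144.152... → 144.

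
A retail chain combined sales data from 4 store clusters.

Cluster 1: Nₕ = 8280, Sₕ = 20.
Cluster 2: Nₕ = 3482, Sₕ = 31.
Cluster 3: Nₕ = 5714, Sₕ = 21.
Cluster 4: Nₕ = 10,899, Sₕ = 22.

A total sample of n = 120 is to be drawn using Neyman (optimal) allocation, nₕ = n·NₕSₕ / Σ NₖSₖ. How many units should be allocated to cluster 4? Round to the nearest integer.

45

1: NₕSₕ = 8280·20 = 165600
2: NₕSₕ = 3482·31 = 107942
3: NₕSₕ = 5714·21 = 119994
4: NₕSₕ = 10899·22 = 239778
Σ NₕSₕ = 633314.
n_4 = 120·239778/633314 = 45.433... → 45.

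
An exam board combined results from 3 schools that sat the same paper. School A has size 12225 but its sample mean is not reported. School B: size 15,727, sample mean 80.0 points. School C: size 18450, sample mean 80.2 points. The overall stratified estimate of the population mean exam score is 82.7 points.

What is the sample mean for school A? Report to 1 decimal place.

N = 12225 + 15727 + 18450 = 46402.
Overall total = μ·N = 82.7·46402 = 3837445.4.
Subtract the known strata: 15727·80.0 + 18450·80.2 = 2737850.
Remaining total for school A: 3837445.4 − 2737850 = 1099595.4.
Divide by its size: 1099595.4 / 12225 = 89.946... → 89.9.

89.9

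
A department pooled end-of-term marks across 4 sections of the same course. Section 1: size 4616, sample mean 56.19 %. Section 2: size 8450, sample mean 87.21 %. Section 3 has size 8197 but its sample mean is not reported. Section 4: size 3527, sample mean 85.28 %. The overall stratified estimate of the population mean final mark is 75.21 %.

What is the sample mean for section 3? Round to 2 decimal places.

69.22

N = 4616 + 8450 + 8197 + 3527 = 24790.
Overall total = μ·N = 75.21·24790 = 1864455.9.
Subtract the known strata: 4616·56.19 + 8450·87.21 + 3527·85.28 = 1297080.1.
Remaining total for section 3: 1864455.9 − 1297080.1 = 567375.8.
Divide by its size: 567375.8 / 8197 = 69.2175... → 69.22.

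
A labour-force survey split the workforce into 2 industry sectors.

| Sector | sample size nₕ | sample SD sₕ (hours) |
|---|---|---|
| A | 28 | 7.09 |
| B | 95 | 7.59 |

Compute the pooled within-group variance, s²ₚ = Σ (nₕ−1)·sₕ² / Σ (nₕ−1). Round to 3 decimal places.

55.970

A: (28−1)·7.09² = 27·50.2681 = 1357.2387
B: (95−1)·7.59² = 94·57.6081 = 5415.1614
Numerator = 6772.4001; denominator = Σ(nₕ−1) = 121.
s²ₚ = 6772.4001/121 = 55.97025... → 55.970.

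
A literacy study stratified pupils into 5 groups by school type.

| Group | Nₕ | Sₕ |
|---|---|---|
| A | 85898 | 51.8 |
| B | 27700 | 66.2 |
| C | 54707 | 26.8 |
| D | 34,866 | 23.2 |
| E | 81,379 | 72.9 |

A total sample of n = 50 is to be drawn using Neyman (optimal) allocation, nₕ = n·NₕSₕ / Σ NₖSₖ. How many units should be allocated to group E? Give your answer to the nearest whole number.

20

A: NₕSₕ = 85898·51.8 = 4449516.4
B: NₕSₕ = 27700·66.2 = 1833740
C: NₕSₕ = 54707·26.8 = 1466147.6
D: NₕSₕ = 34866·23.2 = 808891.2
E: NₕSₕ = 81379·72.9 = 5932529.1
Σ NₕSₕ = 14490824.3.
n_E = 50·5932529.1/14490824.3 = 20.470... → 20.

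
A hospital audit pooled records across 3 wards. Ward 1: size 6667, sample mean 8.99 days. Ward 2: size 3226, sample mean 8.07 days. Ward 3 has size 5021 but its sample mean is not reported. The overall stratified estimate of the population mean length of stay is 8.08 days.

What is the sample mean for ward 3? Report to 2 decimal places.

6.88

Σ Nₕx̄ₕ = N·μ, so 5021·x̄_3 = 14914·8.08 − (6667·8.99 + 3226·8.07).
= 120505.12 − 85970.15 = 34534.97.
x̄_3 = 34534.97 / 5021 = 6.8781... → 6.88.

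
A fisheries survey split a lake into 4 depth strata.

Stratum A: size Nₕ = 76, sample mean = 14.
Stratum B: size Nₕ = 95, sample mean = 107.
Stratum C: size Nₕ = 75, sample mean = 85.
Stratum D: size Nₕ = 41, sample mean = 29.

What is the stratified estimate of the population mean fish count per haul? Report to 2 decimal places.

65.48

x̄_st = (Σ Nₕx̄ₕ) / (Σ Nₕ) = (76·14 + 95·107 + 75·85 + 41·29) / 287
= 18793 / 287 = 65.4808... → 65.48.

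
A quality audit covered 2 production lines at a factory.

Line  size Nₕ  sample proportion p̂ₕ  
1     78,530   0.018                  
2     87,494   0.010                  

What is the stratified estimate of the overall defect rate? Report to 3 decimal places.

N = 78530 + 87494 = 166024.
Overall proportion = Σ (Nₕ/N)·p̂ₕ.
Σ Nₕp̂ₕ = 1413.54 + 874.94 = 2288.48.
2288.48 / 166024 = 0.01378... → 0.014.

0.014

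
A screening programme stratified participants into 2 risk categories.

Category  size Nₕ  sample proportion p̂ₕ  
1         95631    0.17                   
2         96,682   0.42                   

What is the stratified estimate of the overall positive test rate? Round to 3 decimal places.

N = 95631 + 96682 = 192313.
Overall proportion = Σ (Nₕ/N)·p̂ₕ.
Σ Nₕp̂ₕ = 16257.27 + 40606.44 = 56863.71.
56863.71 / 192313 = 0.29568... → 0.296.

0.296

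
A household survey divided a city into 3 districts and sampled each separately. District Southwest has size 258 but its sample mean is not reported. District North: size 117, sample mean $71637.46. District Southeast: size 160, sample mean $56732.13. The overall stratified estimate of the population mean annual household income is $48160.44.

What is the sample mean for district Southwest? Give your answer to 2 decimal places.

32198.11

N = 258 + 117 + 160 = 535.
Overall total = μ·N = 48160.44·535 = 25765835.4.
Subtract the known strata: 117·71637.46 + 160·56732.13 = 17458723.62.
Remaining total for district Southwest: 25765835.4 − 17458723.62 = 8307111.78.
Divide by its size: 8307111.78 / 258 = 32198.1077... → 32198.11.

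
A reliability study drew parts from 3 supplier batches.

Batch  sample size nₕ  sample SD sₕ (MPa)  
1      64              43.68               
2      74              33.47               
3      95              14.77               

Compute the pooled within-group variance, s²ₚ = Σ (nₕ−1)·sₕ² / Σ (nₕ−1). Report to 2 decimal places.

Degrees of freedom: 63 + 73 + 94 = 230.
Σ(nₕ−1)sₕ² = 63·1907.9424 + 73·1120.2409 + 94·218.1529 = 222484.3295.
s²ₚ = 222484.3295 / 230 = 967.3232... → 967.32.

967.32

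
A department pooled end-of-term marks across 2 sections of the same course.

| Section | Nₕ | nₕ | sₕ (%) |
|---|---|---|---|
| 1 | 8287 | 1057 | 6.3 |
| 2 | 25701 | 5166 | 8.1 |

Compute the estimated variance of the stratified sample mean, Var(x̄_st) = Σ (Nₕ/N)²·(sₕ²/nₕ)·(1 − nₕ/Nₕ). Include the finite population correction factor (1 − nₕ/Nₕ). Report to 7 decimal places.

N = 33988; Wₕ = Nₕ/N.
section 1: (8287/33988)²·6.3²/1057·(1 − 1057/8287) = 0.0019475586
section 2: (25701/33988)²·8.1²/5166·(1 − 5166/25701) = 0.0058024198
Sum = 0.0077499784 → 0.0077500.

0.0077500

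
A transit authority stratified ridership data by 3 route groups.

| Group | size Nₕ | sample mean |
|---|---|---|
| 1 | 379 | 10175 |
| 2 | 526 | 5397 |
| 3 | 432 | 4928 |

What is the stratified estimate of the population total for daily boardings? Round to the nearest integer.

8824043

Estimate total by summing Nₕ·x̄ₕ over strata.
379·10175 + 526·5397 + 432·4928 = 3856325 + 2838822 + 2128896 = 8824043.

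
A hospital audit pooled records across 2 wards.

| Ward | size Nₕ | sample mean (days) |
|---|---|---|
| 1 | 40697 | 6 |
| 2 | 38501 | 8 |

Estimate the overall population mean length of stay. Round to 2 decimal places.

6.97

N = 79198; weights Wₕ = Nₕ/N = (0.5139, 0.4861).
x̄_st = Σ Wₕ·x̄ₕ = 0.5139·6 + 0.4861·8 ≈ 6.9723...
→ 6.97.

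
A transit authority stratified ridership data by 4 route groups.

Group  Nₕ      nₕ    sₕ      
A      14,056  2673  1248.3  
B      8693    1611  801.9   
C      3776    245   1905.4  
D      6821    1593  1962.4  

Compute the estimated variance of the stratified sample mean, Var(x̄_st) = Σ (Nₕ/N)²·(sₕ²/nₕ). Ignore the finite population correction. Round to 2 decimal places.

N = 33346. Term for each stratum: Wₕ²sₕ²/nₕ.
Var(x̄_st) = 103.57978 + 27.12669 + 190.01274 + 101.15047 = 421.86968 → 421.87.

421.87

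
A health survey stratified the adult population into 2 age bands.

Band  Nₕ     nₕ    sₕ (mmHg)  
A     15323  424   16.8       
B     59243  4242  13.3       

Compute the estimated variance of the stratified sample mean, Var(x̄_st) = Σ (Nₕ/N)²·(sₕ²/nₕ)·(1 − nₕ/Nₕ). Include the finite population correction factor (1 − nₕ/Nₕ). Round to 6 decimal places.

0.051770

N = 74566. Term for each stratum: Wₕ²sₕ²/nₕ·(1−nₕ/Nₕ).
Var(x̄_st) = 0.027332033 + 0.024437600 = 0.051769633 → 0.051770.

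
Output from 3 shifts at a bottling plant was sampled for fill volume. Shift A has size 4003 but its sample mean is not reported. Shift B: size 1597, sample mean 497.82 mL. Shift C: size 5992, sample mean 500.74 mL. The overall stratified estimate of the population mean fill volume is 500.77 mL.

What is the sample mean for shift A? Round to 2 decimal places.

Σ Nₕx̄ₕ = N·μ, so 4003·x̄_A = 11592·500.77 − (1597·497.82 + 5992·500.74).
= 5804925.84 − 3795452.62 = 2009473.22.
x̄_A = 2009473.22 / 4003 = 501.9918... → 501.99.

501.99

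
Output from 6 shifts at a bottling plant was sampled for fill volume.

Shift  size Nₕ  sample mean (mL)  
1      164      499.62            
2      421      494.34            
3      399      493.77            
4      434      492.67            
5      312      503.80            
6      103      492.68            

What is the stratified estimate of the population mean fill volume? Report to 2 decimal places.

495.81

N = 164 + 421 + 399 + 434 + 312 + 103 = 1833.
Overall mean = Σ (Nₕ/N)·x̄ₕ — weight by population share, not a simple average.
Σ Nₕx̄ₕ = 164·499.62 + 421·494.34 + 399·493.77 + 434·492.67 + 312·503.80 + 103·492.68 = 81937.68 + 208117.14 + 197014.23 + 213818.78 + 157185.6 + 50746.04 = 908819.47.
Divide by N: 908819.47 / 1833 = 495.8099... → 495.81.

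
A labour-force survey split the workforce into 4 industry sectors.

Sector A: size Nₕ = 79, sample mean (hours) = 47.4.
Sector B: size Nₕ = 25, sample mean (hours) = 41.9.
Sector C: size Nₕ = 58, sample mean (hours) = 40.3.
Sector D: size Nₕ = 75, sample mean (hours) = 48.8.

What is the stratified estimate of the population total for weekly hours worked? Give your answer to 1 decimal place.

Population total = Σ Nₕ·x̄ₕ (each stratum's size times its mean).
79·47.4 + 25·41.9 + 58·40.3 + 75·48.8 = 3744.6 + 1047.5 + 2337.4 + 3660 = 10789.5.

10789.5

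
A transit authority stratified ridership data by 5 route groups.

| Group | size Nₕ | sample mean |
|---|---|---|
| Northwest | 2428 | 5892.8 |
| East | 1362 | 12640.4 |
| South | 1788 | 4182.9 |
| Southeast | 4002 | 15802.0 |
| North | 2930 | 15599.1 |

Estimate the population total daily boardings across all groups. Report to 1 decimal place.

Estimate total by summing Nₕ·x̄ₕ over strata.
2428·5892.8 + 1362·12640.4 + 1788·4182.9 + 4002·15802.0 + 2930·15599.1 = 14307718.4 + 17216224.8 + 7479025.2 + 63239604 + 45705363 = 147947935.4.

147947935.4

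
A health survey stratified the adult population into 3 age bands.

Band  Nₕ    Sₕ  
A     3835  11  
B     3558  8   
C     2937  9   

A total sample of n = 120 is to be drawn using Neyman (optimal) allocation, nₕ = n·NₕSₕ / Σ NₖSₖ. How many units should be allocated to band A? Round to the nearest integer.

Σ NₕSₕ = 3835·11 + 3558·8 + 2937·9 = 97082.
Share for A: 42185/97082 = 0.43453.
n_A = 120 × 0.43453 = 52.144... → 52.

52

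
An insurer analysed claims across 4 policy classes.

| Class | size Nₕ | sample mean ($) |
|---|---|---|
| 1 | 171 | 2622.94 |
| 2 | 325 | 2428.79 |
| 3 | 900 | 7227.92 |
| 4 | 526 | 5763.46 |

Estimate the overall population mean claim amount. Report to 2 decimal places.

5605.92

N = 171 + 325 + 900 + 526 = 1922.
Overall mean = Σ (Nₕ/N)·x̄ₕ — weight by population share, not a simple average.
Σ Nₕx̄ₕ = 171·2622.94 + 325·2428.79 + 900·7227.92 + 526·5763.46 = 448522.74 + 789356.75 + 6505128 + 3031579.96 = 10774587.45.
Divide by N: 10774587.45 / 1922 = 5605.9248... → 5605.92.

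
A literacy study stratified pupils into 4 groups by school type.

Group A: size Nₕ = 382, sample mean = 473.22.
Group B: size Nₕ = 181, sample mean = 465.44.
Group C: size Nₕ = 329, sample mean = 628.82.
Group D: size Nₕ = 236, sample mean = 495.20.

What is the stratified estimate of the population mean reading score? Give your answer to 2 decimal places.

521.95

x̄_st = (Σ Nₕx̄ₕ) / (Σ Nₕ) = (382·473.22 + 181·465.44 + 329·628.82 + 236·495.20) / 1128
= 588763.66 / 1128 = 521.9536... → 521.95.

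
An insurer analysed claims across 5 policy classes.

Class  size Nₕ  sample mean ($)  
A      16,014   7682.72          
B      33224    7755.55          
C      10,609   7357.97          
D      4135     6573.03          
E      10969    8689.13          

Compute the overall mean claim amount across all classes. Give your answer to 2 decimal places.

7755.10

x̄_st = (Σ Nₕx̄ₕ) / (Σ Nₕ) = (16014·7682.72 + 33224·7755.55 + 10609·7357.97 + 4135·6573.03 + 10969·8689.13) / 74951
= 581252721.03 / 74951 = 7755.1029... → 7755.10.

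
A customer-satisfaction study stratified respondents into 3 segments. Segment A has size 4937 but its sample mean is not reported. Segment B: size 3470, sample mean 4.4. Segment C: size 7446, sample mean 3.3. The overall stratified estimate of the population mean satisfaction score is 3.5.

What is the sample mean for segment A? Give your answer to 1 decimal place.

Σ Nₕx̄ₕ = N·μ, so 4937·x̄_A = 15853·3.5 − (3470·4.4 + 7446·3.3).
= 55485.5 − 39839.8 = 15645.7.
x̄_A = 15645.7 / 4937 = 3.169... → 3.2.

3.2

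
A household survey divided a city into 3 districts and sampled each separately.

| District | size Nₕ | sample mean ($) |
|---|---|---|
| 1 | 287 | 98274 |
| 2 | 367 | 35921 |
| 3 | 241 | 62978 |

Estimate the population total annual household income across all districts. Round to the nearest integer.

1: 287·98274 = 28204638
2: 367·35921 = 13183007
3: 241·62978 = 15177698
τ̂ = Σ Nₕx̄ₕ = 56565343.

56565343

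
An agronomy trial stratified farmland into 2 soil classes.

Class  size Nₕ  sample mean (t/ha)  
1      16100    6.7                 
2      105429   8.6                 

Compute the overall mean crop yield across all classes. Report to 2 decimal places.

8.35

x̄_st = (Σ Nₕx̄ₕ) / (Σ Nₕ) = (16100·6.7 + 105429·8.6) / 121529
= 1014559.4 / 121529 = 8.3483... → 8.35.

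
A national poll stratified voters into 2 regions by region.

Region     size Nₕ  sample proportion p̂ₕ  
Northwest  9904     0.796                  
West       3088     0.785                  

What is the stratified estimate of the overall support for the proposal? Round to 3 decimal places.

Wₕ = Nₕ/N with N = 12992: 0.7623, 0.2377.
p̂_st = 0.7623·0.796 + 0.2377·0.785 ≈ 0.79339... → 0.793.

0.793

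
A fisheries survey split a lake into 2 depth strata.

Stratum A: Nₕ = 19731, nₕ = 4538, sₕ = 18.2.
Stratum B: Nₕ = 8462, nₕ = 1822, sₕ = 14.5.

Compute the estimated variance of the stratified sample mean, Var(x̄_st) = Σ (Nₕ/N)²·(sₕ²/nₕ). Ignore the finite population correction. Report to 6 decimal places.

0.046147

N = 28193. Term for each stratum: Wₕ²sₕ²/nₕ.
Var(x̄_st) = 0.035751469 + 0.010395637 = 0.046147106 → 0.046147.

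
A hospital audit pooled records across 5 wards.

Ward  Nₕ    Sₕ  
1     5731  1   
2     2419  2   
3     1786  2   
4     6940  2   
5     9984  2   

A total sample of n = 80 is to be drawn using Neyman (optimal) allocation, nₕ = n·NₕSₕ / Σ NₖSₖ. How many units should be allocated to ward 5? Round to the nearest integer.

Σ NₕSₕ = 5731·1 + 2419·2 + 1786·2 + 6940·2 + 9984·2 = 47989.
Share for 5: 19968/47989 = 0.41610.
n_5 = 80 × 0.41610 = 33.288... → 33.

33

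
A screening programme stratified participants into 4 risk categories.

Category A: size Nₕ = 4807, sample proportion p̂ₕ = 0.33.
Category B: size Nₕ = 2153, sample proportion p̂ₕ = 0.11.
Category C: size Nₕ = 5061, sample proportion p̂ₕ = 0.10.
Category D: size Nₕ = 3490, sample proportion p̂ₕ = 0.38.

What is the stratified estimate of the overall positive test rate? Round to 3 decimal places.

Wₕ = Nₕ/N with N = 15511: 0.3099, 0.1388, 0.3263, 0.2250.
p̂_st = 0.3099·0.33 + 0.1388·0.11 + 0.3263·0.10 + 0.2250·0.38 ≈ 0.23567... → 0.236.

0.236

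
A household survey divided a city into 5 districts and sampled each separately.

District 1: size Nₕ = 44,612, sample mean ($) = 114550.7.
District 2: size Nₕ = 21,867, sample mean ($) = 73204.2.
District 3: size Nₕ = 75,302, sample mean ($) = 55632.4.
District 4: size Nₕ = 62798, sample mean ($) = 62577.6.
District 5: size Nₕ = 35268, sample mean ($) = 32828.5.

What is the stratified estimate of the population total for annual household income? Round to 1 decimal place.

1: 44612·114550.7 = 5110335828.4
2: 21867·73204.2 = 1600756241.4
3: 75302·55632.4 = 4189230984.8
4: 62798·62577.6 = 3929748124.8
5: 35268·32828.5 = 1157795538
τ̂ = Σ Nₕx̄ₕ = 15987866717.4.

15987866717.4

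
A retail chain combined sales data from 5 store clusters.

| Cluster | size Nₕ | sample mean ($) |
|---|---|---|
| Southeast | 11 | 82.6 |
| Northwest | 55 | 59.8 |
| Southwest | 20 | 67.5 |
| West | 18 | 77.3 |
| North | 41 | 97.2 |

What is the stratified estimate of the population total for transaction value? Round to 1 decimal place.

10924.2

Population total = Σ Nₕ·x̄ₕ (each stratum's size times its mean).
11·82.6 + 55·59.8 + 20·67.5 + 18·77.3 + 41·97.2 = 908.6 + 3289 + 1350 + 1391.4 + 3985.2 = 10924.2.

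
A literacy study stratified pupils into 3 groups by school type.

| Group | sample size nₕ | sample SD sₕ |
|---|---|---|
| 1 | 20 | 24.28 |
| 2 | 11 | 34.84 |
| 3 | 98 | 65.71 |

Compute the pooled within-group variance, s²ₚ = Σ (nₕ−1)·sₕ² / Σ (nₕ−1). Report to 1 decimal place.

Degrees of freedom: 19 + 10 + 97 = 126.
Σ(nₕ−1)sₕ² = 19·589.5184 + 10·1213.8256 + 97·4317.8041 = 442166.1033.
s²ₚ = 442166.1033 / 126 = 3509.255... → 3509.3.

3509.3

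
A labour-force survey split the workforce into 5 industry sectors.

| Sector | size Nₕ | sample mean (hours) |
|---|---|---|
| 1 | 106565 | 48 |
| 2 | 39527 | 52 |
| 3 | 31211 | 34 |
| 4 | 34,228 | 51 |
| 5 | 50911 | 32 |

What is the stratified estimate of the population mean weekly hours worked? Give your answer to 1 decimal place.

44.2

N = 262442; weights Wₕ = Nₕ/N = (0.4061, 0.1506, 0.1189, 0.1304, 0.1940).
x̄_st = Σ Wₕ·x̄ₕ = 0.4061·48 + 0.1506·52 + 0.1189·34 + 0.1304·51 + 0.1940·32 ≈ 44.225...
→ 44.2.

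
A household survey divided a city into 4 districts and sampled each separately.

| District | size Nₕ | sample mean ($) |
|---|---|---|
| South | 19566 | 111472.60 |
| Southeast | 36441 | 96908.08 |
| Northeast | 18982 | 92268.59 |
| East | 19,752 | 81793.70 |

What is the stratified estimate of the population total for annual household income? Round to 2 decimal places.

South: 19566·111472.60 = 2181072891.6
Southeast: 36441·96908.08 = 3531427343.28
Northeast: 18982·92268.59 = 1751442375.38
East: 19752·81793.70 = 1615589162.4
τ̂ = Σ Nₕx̄ₕ = 9079531772.66.

9079531772.66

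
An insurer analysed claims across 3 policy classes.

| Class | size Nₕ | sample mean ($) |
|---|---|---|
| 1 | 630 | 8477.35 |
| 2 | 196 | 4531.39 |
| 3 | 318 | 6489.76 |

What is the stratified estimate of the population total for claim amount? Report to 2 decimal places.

8292626.62

Population total = Σ Nₕ·x̄ₕ (each stratum's size times its mean).
630·8477.35 + 196·4531.39 + 318·6489.76 = 5340730.5 + 888152.44 + 2063743.68 = 8292626.62.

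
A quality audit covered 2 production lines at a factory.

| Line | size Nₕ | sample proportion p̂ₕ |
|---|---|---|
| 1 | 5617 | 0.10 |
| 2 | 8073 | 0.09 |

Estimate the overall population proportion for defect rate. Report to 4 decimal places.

0.0941

Wₕ = Nₕ/N with N = 13690: 0.4103, 0.5897.
p̂_st = 0.4103·0.10 + 0.5897·0.09 ≈ 0.094103... → 0.0941.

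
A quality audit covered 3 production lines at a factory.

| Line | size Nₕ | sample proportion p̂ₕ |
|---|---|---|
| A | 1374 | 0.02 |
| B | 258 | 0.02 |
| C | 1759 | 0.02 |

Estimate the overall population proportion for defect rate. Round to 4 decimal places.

0.0200

N = 1374 + 258 + 1759 = 3391.
Overall proportion = Σ (Nₕ/N)·p̂ₕ.
Σ Nₕp̂ₕ = 27.48 + 5.16 + 35.18 = 67.82.
67.82 / 3391 = 0.02 → 0.0200.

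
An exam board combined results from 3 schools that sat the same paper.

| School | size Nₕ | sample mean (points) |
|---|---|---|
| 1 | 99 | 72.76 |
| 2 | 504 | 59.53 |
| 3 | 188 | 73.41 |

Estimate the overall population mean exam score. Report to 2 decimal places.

N = 791; weights Wₕ = Nₕ/N = (0.1252, 0.6372, 0.2377).
x̄_st = Σ Wₕ·x̄ₕ = 0.1252·72.76 + 0.6372·59.53 + 0.2377·73.41 ≈ 64.4848...
→ 64.48.

64.48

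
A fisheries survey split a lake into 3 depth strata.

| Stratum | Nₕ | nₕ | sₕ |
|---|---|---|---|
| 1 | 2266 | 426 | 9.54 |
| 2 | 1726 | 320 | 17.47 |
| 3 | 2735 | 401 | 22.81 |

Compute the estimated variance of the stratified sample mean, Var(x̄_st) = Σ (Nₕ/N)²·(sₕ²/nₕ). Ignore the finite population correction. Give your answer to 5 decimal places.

0.30151

N = 6727. Term for each stratum: Wₕ²sₕ²/nₕ.
Var(x̄_st) = 0.02424176 + 0.06278770 + 0.21447566 = 0.30150511 → 0.30151.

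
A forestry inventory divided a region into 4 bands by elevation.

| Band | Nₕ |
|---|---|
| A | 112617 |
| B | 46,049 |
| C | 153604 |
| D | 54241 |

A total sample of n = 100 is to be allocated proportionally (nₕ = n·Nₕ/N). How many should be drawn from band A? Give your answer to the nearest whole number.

31

N = 112617 + 46049 + 153604 + 54241 = 366511.
n_A = 100·112617/366511 = 30.727... → 31.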